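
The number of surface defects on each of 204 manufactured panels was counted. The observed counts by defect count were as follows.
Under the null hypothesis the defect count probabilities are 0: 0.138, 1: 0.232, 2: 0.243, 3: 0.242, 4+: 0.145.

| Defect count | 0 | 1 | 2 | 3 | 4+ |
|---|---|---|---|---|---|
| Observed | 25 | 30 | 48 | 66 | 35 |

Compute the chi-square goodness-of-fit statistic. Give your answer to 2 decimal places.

13.34

Expected counts E_i = n·p_i: 204×0.138 = 28.152, 204×0.232 = 47.328, 204×0.243 = 49.572, 204×0.242 = 49.368, 204×0.145 = 29.58.
cat         O        E   (O−E)²/E
0          25   28.152      0.353
1          30   47.328      6.344
2          48   49.572      0.050
3          66   49.368      5.603
4+         35    29.58      0.993
Sum = 13.34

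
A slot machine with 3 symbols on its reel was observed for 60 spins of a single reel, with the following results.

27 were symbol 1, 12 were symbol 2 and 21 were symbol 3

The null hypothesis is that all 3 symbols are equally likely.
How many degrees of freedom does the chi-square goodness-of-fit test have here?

There are k = 3 categories and no parameters were estimated from the data, so df = 3 − 1 = 2.

2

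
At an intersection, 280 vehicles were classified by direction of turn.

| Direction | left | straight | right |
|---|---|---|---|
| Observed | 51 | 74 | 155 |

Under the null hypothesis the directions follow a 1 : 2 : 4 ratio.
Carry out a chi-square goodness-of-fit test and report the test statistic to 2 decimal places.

3.63

Ratio total = 7. Expected counts: 280×1/7 = 40, 280×2/7 = 80, 280×4/7 = 160.
cat           O        E   (O−E)²/E
left         51       40      3.025
straight     74       80      0.450
right       155      160      0.156
Sum = 3.63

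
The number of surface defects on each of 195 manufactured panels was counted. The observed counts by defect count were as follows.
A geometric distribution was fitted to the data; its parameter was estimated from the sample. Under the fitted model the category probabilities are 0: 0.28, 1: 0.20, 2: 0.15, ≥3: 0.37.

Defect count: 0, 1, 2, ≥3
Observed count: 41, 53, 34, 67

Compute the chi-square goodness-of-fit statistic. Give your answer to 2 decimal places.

Expected counts E_i = n·p_i: 195×0.28 = 54.6, 195×0.20 = 39, 195×0.15 = 29.25, 195×0.37 = 72.15.
cat         O        E   (O−E)²/E
0          41     54.6      3.388
1          53       39      5.026
2          34    29.25      0.771
≥3         67    72.15      0.368
Sum = 9.55

9.55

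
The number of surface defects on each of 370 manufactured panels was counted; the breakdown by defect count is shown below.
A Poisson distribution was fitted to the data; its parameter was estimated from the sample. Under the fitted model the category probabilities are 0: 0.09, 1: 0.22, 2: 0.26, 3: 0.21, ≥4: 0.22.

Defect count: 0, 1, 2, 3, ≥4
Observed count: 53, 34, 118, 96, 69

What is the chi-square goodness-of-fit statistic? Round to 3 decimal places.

50.395

Expected counts E_i = n·p_i: 370×0.09 = 33.3, 370×0.22 = 81.4, 370×0.26 = 96.2, 370×0.21 = 77.7, 370×0.22 = 81.4.
cat         O        E   (O−E)²/E
0          53     33.3    11.6544
1          34     81.4    27.6015
2         118     96.2     4.9401
3          96     77.7     4.3100
≥4         69     81.4     1.8889
Sum = 50.395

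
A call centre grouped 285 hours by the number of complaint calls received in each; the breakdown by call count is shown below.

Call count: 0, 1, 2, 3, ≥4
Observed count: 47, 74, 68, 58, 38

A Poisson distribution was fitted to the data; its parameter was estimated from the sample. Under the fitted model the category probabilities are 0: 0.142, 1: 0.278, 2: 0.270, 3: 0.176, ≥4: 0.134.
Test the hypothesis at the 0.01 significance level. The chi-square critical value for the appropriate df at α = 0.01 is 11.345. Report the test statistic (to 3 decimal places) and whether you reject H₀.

Expected counts E_i = n·p_i: 285×0.142 = 40.47, 285×0.278 = 79.23, 285×0.270 = 76.95, 285×0.176 = 50.16, 285×0.134 = 38.19.
cat         O        E   (O−E)²/E
0          47    40.47     1.0536
1          74    79.23     0.3452
2          68    76.95     1.0410
3          58    50.16     1.2254
≥4         38    38.19     0.0009
Sum = 3.666
df = 3. Since 3.666 < 11.345, we do not reject H₀.

3.666; do not reject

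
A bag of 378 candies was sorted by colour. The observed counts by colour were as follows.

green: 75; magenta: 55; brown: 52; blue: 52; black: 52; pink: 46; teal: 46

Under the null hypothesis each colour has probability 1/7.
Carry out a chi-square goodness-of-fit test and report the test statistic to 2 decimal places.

10.78

Expected count for each of the 7 categories: 378/7 = 54.
χ² = (75−54)²/54 + (55−54)²/54 + (52−54)²/54 + (52−54)²/54 + (52−54)²/54 + (46−54)²/54 + (46−54)²/54
   = 8.167 + 0.019 + 0.074 + 0.074 + 0.074 + 1.185 + 1.185
Sum = 10.78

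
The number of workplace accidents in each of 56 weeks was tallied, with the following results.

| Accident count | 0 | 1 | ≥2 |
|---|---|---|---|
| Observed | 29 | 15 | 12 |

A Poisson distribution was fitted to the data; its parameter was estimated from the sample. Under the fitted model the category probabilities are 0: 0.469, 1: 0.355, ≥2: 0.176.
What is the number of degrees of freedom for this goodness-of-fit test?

1

There are k = 3 categories and 1 parameter estimated from the data, so df = 3 − 1 − 1 = 1.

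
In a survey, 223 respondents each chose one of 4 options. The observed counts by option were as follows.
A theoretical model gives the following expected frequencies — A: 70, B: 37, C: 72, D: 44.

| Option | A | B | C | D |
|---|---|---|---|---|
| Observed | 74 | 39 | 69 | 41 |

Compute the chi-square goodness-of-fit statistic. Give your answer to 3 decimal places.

0.666

χ² = (74−70)²/70 + (39−37)²/37 + (69−72)²/72 + (41−44)²/44
   = 0.2286 + 0.1081 + 0.1250 + 0.2045
Sum = 0.666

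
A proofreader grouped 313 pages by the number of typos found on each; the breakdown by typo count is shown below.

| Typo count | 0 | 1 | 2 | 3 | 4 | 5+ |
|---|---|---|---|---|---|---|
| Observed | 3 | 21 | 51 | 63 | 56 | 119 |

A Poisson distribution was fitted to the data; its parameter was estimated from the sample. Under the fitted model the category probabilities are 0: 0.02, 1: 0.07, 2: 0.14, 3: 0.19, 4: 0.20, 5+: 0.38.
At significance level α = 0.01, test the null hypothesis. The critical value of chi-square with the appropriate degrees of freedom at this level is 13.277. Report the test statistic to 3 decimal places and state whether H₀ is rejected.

Expected counts E_i = n·p_i: 313×0.02 = 6.26, 313×0.07 = 21.91, 313×0.14 = 43.82, 313×0.19 = 59.47, 313×0.20 = 62.6, 313×0.38 = 118.94.
0: (3 − 6.26)²/6.26 = 10.6276/6.26 = 1.6977
1: (21 − 21.91)²/21.91 = 0.8281/21.91 = 0.0378
2: (51 − 43.82)²/43.82 = 51.5524/43.82 = 1.1765
3: (63 − 59.47)²/59.47 = 12.4609/59.47 = 0.2095
4: (56 − 62.6)²/62.6 = 43.56/62.6 = 0.6958
5+: (119 − 118.94)²/118.94 = 0.0036/118.94 = 0.0000
Sum = 3.817
df = 4. Since 3.817 < 13.277, we do not reject H₀.

3.817; do not reject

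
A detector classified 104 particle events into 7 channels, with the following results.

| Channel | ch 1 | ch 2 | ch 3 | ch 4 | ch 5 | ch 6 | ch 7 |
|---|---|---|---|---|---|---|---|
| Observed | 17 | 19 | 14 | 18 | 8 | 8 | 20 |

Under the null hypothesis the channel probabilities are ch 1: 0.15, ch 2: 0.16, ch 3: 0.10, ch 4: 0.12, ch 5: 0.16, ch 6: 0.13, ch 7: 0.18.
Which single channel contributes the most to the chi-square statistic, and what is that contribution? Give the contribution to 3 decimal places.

Expected counts E_i = n·p_i: 104×0.15 = 15.6, 104×0.16 = 16.64, 104×0.10 = 10.4, 104×0.12 = 12.48, 104×0.16 = 16.64, 104×0.13 = 13.52, 104×0.18 = 18.72.
cat         O        E   (O−E)²/E
ch 1       17     15.6     0.1256
ch 2       19    16.64     0.3347
ch 3       14     10.4     1.2462
ch 4       18    12.48     2.4415
ch 5        8    16.64     4.4862
ch 6        8    13.52     2.2537
ch 7       20    18.72     0.0875
The largest term is for ch 5: 4.486.

ch 5, 4.486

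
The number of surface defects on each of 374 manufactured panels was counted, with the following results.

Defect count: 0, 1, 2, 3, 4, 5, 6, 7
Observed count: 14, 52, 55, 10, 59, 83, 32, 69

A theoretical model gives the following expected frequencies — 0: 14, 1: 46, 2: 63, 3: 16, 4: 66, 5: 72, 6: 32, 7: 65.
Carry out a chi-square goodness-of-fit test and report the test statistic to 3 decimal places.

cat         O        E   (O−E)²/E
0          14       14     0.0000
1          52       46     0.7826
2          55       63     1.0159
3          10       16     2.2500
4          59       66     0.7424
5          83       72     1.6806
6          32       32     0.0000
7          69       65     0.2462
Sum = 6.718

6.718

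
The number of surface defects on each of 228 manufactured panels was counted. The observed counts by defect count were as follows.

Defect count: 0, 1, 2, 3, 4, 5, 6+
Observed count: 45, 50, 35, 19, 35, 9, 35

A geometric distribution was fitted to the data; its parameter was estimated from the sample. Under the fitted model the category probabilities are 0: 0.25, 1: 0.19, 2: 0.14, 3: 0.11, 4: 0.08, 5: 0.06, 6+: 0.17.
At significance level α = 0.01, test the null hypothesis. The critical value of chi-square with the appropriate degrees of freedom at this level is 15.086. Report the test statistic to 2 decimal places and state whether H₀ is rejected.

22.69; reject

Expected counts E_i = n·p_i: 228×0.25 = 57, 228×0.19 = 43.32, 228×0.14 = 31.92, 228×0.11 = 25.08, 228×0.08 = 18.24, 228×0.06 = 13.68, 228×0.17 = 38.76.
χ² = (45−57)²/57 + (50−43.32)²/43.32 + (35−31.92)²/31.92 + (19−25.08)²/25.08 + (35−18.24)²/18.24 + (9−13.68)²/13.68 + (35−38.76)²/38.76
   = 2.526 + 1.030 + 0.297 + 1.474 + 15.400 + 1.601 + 0.365
Sum = 22.69
df = 5. Since 22.69 > 15.086, we reject H₀.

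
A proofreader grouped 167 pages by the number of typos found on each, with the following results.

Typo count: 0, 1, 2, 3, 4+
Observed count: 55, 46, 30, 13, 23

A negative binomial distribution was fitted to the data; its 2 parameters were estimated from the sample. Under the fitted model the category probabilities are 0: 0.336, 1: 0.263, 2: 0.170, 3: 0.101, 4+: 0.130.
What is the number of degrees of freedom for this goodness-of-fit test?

There are k = 5 categories and 2 parameters estimated from the data, so df = 5 − 1 − 2 = 2.

2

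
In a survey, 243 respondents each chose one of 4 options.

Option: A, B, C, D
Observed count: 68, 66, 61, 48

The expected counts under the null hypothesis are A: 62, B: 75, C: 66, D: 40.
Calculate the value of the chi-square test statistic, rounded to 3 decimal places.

3.639

χ² = (68−62)²/62 + (66−75)²/75 + (61−66)²/66 + (48−40)²/40
   = 0.5806 + 1.0800 + 0.3788 + 1.6000
Sum = 3.639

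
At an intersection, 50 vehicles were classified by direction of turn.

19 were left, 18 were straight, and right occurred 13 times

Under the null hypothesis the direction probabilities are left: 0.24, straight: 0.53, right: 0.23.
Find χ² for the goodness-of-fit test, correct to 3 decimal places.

7.005

Expected counts E_i = n·p_i: 50×0.24 = 12, 50×0.53 = 26.5, 50×0.23 = 11.5.
cat           O        E   (O−E)²/E
left         19       12     4.0833
straight     18     26.5     2.7264
right        13     11.5     0.1957
Sum = 7.005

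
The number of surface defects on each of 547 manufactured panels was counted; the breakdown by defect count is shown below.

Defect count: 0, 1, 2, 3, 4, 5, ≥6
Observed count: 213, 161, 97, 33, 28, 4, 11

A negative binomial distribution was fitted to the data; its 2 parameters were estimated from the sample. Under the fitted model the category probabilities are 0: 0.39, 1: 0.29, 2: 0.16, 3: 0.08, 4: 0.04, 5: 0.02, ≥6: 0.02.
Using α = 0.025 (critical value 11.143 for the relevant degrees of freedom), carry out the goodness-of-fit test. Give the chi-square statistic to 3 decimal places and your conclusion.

9.823; do not reject

Expected counts E_i = n·p_i: 547×0.39 = 213.33, 547×0.29 = 158.63, 547×0.16 = 87.52, 547×0.08 = 43.76, 547×0.04 = 21.88, 547×0.02 = 10.94, 547×0.02 = 10.94.
χ² = (213−213.33)²/213.33 + (161−158.63)²/158.63 + (97−87.52)²/87.52 + (33−43.76)²/43.76 + (28−21.88)²/21.88 + (4−10.94)²/10.94 + (11−10.94)²/10.94
   = 0.0005 + 0.0354 + 1.0269 + 2.6457 + 1.7118 + 4.4025 + 0.0003
Sum = 9.823
df = 4. Since 9.823 < 11.143, we do not reject H₀.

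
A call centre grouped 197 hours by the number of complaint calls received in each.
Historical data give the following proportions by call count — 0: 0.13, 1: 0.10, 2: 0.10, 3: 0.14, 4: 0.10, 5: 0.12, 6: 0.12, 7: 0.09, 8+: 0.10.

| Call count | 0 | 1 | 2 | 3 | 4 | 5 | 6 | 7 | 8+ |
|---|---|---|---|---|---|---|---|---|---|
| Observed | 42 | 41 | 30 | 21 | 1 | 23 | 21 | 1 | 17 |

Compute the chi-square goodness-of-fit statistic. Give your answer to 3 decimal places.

74.694

Expected counts E_i = n·p_i: 197×0.13 = 25.61, 197×0.10 = 19.7, 197×0.10 = 19.7, 197×0.14 = 27.58, 197×0.10 = 19.7, 197×0.12 = 23.64, 197×0.12 = 23.64, 197×0.09 = 17.73, 197×0.10 = 19.7.
0: (42 − 25.61)²/25.61 = 268.6321/25.61 = 10.4893
1: (41 − 19.7)²/19.7 = 453.69/19.7 = 23.0299
2: (30 − 19.7)²/19.7 = 106.09/19.7 = 5.3853
3: (21 − 27.58)²/27.58 = 43.2964/27.58 = 1.5698
4: (1 − 19.7)²/19.7 = 349.69/19.7 = 17.7508
5: (23 − 23.64)²/23.64 = 0.4096/23.64 = 0.0173
6: (21 − 23.64)²/23.64 = 6.9696/23.64 = 0.2948
7: (1 − 17.73)²/17.73 = 279.8929/17.73 = 15.7864
8+: (17 − 19.7)²/19.7 = 7.29/19.7 = 0.3701
Sum = 74.694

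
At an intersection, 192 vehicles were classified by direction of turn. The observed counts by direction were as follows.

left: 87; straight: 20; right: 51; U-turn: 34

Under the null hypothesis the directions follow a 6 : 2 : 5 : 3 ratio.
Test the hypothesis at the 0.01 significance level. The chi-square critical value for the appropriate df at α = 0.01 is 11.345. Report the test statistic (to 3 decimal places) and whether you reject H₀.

Ratio total = 16. Expected counts: 192×6/16 = 72, 192×2/16 = 24, 192×5/16 = 60, 192×3/16 = 36.
left: (87 − 72)²/72 = 225/72 = 3.1250
straight: (20 − 24)²/24 = 16/24 = 0.6667
right: (51 − 60)²/60 = 81/60 = 1.3500
U-turn: (34 − 36)²/36 = 4/36 = 0.1111
Sum = 5.253
df = 3. Since 5.253 < 11.345, we do not reject H₀.

5.253; do not reject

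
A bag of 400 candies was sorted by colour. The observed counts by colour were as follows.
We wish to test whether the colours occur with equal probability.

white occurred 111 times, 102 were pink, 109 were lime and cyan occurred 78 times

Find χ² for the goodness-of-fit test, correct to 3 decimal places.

Expected count for each of the 4 categories: 400/4 = 100.
cat         O        E   (O−E)²/E
white     111      100     1.2100
pink      102      100     0.0400
lime      109      100     0.8100
cyan       78      100     4.8400
Sum = 6.900

6.900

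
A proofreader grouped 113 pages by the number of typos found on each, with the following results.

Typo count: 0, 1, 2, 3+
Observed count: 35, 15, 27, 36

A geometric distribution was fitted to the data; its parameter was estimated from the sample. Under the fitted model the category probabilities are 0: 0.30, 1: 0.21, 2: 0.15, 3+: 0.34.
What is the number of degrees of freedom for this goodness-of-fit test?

2

There are k = 4 categories and 1 parameter estimated from the data, so df = 4 − 1 − 1 = 2.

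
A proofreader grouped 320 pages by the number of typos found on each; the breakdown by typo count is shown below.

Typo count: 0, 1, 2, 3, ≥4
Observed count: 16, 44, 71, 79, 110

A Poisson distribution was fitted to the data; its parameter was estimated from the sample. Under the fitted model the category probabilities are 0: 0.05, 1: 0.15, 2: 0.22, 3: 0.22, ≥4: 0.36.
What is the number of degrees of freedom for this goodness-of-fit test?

There are k = 5 categories and 1 parameter estimated from the data, so df = 5 − 1 − 1 = 3.

3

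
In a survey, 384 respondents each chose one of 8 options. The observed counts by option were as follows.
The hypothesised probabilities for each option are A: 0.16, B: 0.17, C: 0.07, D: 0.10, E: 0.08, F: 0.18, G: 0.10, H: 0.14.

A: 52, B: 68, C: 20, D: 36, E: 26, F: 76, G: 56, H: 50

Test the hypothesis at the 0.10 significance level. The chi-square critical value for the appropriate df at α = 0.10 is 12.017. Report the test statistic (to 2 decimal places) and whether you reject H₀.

Expected counts E_i = n·p_i: 384×0.16 = 61.44, 384×0.17 = 65.28, 384×0.07 = 26.88, 384×0.10 = 38.4, 384×0.08 = 30.72, 384×0.18 = 69.12, 384×0.10 = 38.4, 384×0.14 = 53.76.
A: (52 − 61.44)²/61.44 = 89.1136/61.44 = 1.450
B: (68 − 65.28)²/65.28 = 7.3984/65.28 = 0.113
C: (20 − 26.88)²/26.88 = 47.3344/26.88 = 1.761
D: (36 − 38.4)²/38.4 = 5.76/38.4 = 0.150
E: (26 − 30.72)²/30.72 = 22.2784/30.72 = 0.725
F: (76 − 69.12)²/69.12 = 47.3344/69.12 = 0.685
G: (56 − 38.4)²/38.4 = 309.76/38.4 = 8.067
H: (50 − 53.76)²/53.76 = 14.1376/53.76 = 0.263
Sum = 13.21
df = 7. Since 13.21 > 12.017, we reject H₀.

13.21; reject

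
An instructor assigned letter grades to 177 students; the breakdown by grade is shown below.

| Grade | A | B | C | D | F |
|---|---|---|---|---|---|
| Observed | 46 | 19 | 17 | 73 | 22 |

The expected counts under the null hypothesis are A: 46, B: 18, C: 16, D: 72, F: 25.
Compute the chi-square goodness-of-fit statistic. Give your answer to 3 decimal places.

A: (46 − 46)²/46 = 0/46 = 0.0000
B: (19 − 18)²/18 = 1/18 = 0.0556
C: (17 − 16)²/16 = 1/16 = 0.0625
D: (73 − 72)²/72 = 1/72 = 0.0139
F: (22 − 25)²/25 = 9/25 = 0.3600
Sum = 0.492

0.492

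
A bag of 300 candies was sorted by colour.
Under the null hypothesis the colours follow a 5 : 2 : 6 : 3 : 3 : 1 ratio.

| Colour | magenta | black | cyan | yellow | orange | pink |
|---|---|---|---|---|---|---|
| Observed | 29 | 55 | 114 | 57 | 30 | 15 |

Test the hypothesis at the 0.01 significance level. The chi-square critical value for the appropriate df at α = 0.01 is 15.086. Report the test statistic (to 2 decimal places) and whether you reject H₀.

Ratio total = 20. Expected counts: 300×5/20 = 75, 300×2/20 = 30, 300×6/20 = 90, 300×3/20 = 45, 300×3/20 = 45, 300×1/20 = 15.
χ² = (29−75)²/75 + (55−30)²/30 + (114−90)²/90 + (57−45)²/45 + (30−45)²/45 + (15−15)²/15
   = 28.213 + 20.833 + 6.400 + 3.200 + 5.000 + 0.000
Sum = 63.65
df = 5. Since 63.65 > 15.086, we reject H₀.

63.65; reject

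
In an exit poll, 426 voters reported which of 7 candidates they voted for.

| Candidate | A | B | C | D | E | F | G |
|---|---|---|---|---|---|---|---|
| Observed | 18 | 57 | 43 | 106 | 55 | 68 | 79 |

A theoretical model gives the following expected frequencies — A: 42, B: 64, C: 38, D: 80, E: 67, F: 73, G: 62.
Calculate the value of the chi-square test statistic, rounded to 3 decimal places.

30.741

A: (18 − 42)²/42 = 576/42 = 13.7143
B: (57 − 64)²/64 = 49/64 = 0.7656
C: (43 − 38)²/38 = 25/38 = 0.6579
D: (106 − 80)²/80 = 676/80 = 8.4500
E: (55 − 67)²/67 = 144/67 = 2.1493
F: (68 − 73)²/73 = 25/73 = 0.3425
G: (79 − 62)²/62 = 289/62 = 4.6613
Sum = 30.741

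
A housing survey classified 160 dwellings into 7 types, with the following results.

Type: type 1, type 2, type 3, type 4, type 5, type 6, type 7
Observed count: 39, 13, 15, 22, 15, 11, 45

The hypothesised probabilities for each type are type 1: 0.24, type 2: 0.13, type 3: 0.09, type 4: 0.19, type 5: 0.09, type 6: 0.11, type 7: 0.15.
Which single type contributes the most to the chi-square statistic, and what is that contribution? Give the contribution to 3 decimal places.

type 7, 18.375

Expected counts E_i = n·p_i: 160×0.24 = 38.4, 160×0.13 = 20.8, 160×0.09 = 14.4, 160×0.19 = 30.4, 160×0.09 = 14.4, 160×0.11 = 17.6, 160×0.15 = 24.
type 1: (39 − 38.4)²/38.4 = 0.36/38.4 = 0.0094
type 2: (13 − 20.8)²/20.8 = 60.84/20.8 = 2.9250
type 3: (15 − 14.4)²/14.4 = 0.36/14.4 = 0.0250
type 4: (22 − 30.4)²/30.4 = 70.56/30.4 = 2.3211
type 5: (15 − 14.4)²/14.4 = 0.36/14.4 = 0.0250
type 6: (11 − 17.6)²/17.6 = 43.56/17.6 = 2.4750
type 7: (45 − 24)²/24 = 441/24 = 18.3750
The largest term is for type 7: 18.375.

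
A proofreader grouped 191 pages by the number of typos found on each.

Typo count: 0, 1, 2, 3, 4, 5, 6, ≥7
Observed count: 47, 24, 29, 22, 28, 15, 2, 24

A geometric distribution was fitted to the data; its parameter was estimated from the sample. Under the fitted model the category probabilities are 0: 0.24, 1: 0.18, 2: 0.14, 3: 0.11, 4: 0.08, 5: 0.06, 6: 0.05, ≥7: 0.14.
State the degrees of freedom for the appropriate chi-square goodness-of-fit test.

6

There are k = 8 categories and 1 parameter estimated from the data, so df = 8 − 1 − 1 = 6.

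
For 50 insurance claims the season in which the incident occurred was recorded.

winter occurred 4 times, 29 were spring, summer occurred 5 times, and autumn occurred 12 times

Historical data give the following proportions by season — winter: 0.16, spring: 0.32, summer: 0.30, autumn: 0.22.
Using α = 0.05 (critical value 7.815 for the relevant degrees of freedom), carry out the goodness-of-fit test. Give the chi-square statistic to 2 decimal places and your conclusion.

19.32; reject

Expected counts E_i = n·p_i: 50×0.16 = 8, 50×0.32 = 16, 50×0.30 = 15, 50×0.22 = 11.
cat         O        E   (O−E)²/E
winter      4        8      2.000
spring     29       16     10.563
summer      5       15      6.667
autumn     12       11      0.091
Sum = 19.32
df = 3. Since 19.32 > 7.815, we reject H₀.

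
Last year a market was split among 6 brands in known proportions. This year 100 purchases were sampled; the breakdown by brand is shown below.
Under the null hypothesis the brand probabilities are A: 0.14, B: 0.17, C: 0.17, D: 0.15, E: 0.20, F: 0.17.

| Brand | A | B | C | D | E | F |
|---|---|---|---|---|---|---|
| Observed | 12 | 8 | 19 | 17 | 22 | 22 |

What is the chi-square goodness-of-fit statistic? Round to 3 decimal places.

Expected counts E_i = n·p_i: 100×0.14 = 14, 100×0.17 = 17, 100×0.17 = 17, 100×0.15 = 15, 100×0.20 = 20, 100×0.17 = 17.
A: (12 − 14)²/14 = 4/14 = 0.2857
B: (8 − 17)²/17 = 81/17 = 4.7647
C: (19 − 17)²/17 = 4/17 = 0.2353
D: (17 − 15)²/15 = 4/15 = 0.2667
E: (22 − 20)²/20 = 4/20 = 0.2000
F: (22 − 17)²/17 = 25/17 = 1.4706
Sum = 7.223

7.223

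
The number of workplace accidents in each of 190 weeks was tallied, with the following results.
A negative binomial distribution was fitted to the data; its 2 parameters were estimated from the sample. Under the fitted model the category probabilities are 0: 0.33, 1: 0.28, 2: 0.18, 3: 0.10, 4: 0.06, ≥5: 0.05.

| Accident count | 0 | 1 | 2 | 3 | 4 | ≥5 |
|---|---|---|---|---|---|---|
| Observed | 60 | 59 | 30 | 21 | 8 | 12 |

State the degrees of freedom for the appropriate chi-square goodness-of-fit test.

3

There are k = 6 categories and 2 parameters estimated from the data, so df = 6 − 1 − 2 = 3.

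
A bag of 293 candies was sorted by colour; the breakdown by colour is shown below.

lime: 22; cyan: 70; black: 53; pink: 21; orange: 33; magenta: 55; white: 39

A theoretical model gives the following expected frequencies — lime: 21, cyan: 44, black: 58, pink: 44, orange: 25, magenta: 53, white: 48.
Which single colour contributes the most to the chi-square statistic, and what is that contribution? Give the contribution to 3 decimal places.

cat          O        E   (O−E)²/E
lime        22       21     0.0476
cyan        70       44    15.3636
black       53       58     0.4310
pink        21       44    12.0227
orange      33       25     2.5600
magenta     55       53     0.0755
white       39       48     1.6875
The largest term is for cyan: 15.364.

cyan, 15.364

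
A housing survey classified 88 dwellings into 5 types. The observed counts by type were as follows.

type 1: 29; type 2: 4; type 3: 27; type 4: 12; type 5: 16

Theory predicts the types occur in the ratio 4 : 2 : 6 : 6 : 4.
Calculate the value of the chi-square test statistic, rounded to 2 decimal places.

Ratio total = 22. Expected counts: 88×4/22 = 16, 88×2/22 = 8, 88×6/22 = 24, 88×6/22 = 24, 88×4/22 = 16.
type 1: (29 − 16)²/16 = 169/16 = 10.563
type 2: (4 − 8)²/8 = 16/8 = 2.000
type 3: (27 − 24)²/24 = 9/24 = 0.375
type 4: (12 − 24)²/24 = 144/24 = 6.000
type 5: (16 − 16)²/16 = 0/16 = 0.000
Sum = 18.94

18.94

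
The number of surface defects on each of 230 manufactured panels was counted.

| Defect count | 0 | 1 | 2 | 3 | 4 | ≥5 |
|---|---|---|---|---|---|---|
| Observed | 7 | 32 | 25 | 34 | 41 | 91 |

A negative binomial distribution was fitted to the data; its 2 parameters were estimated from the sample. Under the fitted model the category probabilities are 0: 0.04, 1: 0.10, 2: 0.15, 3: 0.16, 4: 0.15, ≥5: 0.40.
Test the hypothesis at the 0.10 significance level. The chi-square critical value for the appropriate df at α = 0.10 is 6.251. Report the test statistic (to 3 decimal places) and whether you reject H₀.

8.112; reject

Expected counts E_i = n·p_i: 230×0.04 = 9.2, 230×0.10 = 23, 230×0.15 = 34.5, 230×0.16 = 36.8, 230×0.15 = 34.5, 230×0.40 = 92.
0: (7 − 9.2)²/9.2 = 4.84/9.2 = 0.5261
1: (32 − 23)²/23 = 81/23 = 3.5217
2: (25 − 34.5)²/34.5 = 90.25/34.5 = 2.6159
3: (34 − 36.8)²/36.8 = 7.84/36.8 = 0.2130
4: (41 − 34.5)²/34.5 = 42.25/34.5 = 1.2246
≥5: (91 − 92)²/92 = 1/92 = 0.0109
Sum = 8.112
df = 3. Since 8.112 > 6.251, we reject H₀.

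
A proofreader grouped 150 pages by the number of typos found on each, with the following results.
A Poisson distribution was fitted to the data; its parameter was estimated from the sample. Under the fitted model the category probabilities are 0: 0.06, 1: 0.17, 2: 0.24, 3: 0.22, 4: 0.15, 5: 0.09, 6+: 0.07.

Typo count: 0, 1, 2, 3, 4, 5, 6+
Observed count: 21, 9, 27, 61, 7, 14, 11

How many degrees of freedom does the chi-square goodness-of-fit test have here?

There are k = 7 categories and 1 parameter estimated from the data, so df = 7 − 1 − 1 = 5.

5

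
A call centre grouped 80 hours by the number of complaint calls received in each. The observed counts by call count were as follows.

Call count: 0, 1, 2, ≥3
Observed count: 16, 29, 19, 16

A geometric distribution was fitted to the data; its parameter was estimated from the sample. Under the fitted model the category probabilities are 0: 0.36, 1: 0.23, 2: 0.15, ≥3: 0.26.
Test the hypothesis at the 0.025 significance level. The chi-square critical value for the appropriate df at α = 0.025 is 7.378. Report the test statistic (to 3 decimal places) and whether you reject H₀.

16.986; reject

Expected counts E_i = n·p_i: 80×0.36 = 28.8, 80×0.23 = 18.4, 80×0.15 = 12, 80×0.26 = 20.8.
χ² = (16−28.8)²/28.8 + (29−18.4)²/18.4 + (19−12)²/12 + (16−20.8)²/20.8
   = 5.6889 + 6.1065 + 4.0833 + 1.1077
Sum = 16.986
df = 2. Since 16.986 > 7.378, we reject H₀.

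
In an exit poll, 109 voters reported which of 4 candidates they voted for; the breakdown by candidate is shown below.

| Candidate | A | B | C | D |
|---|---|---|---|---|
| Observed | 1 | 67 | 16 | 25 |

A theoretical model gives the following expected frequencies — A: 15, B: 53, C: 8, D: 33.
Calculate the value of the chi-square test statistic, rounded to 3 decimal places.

26.704

χ² = (1−15)²/15 + (67−53)²/53 + (16−8)²/8 + (25−33)²/33
   = 13.0667 + 3.6981 + 8.0000 + 1.9394
Sum = 26.704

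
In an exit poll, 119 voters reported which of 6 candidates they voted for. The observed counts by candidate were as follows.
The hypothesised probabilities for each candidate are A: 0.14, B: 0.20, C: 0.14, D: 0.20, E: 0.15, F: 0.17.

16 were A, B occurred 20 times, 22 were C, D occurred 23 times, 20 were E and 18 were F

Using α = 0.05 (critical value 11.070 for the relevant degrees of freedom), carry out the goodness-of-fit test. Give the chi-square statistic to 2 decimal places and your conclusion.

Expected counts E_i = n·p_i: 119×0.14 = 16.66, 119×0.20 = 23.8, 119×0.14 = 16.66, 119×0.20 = 23.8, 119×0.15 = 17.85, 119×0.17 = 20.23.
A: (16 − 16.66)²/16.66 = 0.4356/16.66 = 0.026
B: (20 − 23.8)²/23.8 = 14.44/23.8 = 0.607
C: (22 − 16.66)²/16.66 = 28.5156/16.66 = 1.712
D: (23 − 23.8)²/23.8 = 0.64/23.8 = 0.027
E: (20 − 17.85)²/17.85 = 4.6225/17.85 = 0.259
F: (18 − 20.23)²/20.23 = 4.9729/20.23 = 0.246
Sum = 2.88
df = 5. Since 2.88 < 11.070, we do not reject H₀.

2.88; do not reject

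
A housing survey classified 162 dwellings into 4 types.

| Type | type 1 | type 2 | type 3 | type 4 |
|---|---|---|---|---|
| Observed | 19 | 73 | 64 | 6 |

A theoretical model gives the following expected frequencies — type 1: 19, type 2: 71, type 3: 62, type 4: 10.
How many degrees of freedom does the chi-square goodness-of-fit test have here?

3

There are k = 4 categories and no parameters were estimated from the data, so df = 4 − 1 = 3.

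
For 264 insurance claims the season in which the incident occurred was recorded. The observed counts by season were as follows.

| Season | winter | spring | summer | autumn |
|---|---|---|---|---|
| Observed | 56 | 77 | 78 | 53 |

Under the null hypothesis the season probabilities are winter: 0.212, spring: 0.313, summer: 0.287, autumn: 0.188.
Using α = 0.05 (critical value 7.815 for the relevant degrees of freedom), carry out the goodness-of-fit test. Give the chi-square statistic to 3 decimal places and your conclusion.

Expected counts E_i = n·p_i: 264×0.212 = 55.968, 264×0.313 = 82.632, 264×0.287 = 75.768, 264×0.188 = 49.632.
winter: (56 − 55.968)²/55.968 = 0.001024/55.968 = 0.0000
spring: (77 − 82.632)²/82.632 = 31.719424/82.632 = 0.3839
summer: (78 − 75.768)²/75.768 = 4.981824/75.768 = 0.0658
autumn: (53 − 49.632)²/49.632 = 11.343424/49.632 = 0.2286
Sum = 0.678
df = 3. Since 0.678 < 7.815, we do not reject H₀.

0.678; do not reject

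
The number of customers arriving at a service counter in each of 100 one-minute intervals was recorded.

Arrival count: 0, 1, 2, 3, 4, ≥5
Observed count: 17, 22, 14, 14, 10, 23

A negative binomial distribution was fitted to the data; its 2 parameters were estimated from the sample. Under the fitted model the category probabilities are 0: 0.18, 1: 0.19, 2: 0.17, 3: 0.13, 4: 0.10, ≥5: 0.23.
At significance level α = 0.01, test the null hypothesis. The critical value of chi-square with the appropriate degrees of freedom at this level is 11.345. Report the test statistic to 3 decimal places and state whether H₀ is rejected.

1.136; do not reject

Expected counts E_i = n·p_i: 100×0.18 = 18, 100×0.19 = 19, 100×0.17 = 17, 100×0.13 = 13, 100×0.10 = 10, 100×0.23 = 23.
cat         O        E   (O−E)²/E
0          17       18     0.0556
1          22       19     0.4737
2          14       17     0.5294
3          14       13     0.0769
4          10       10     0.0000
≥5         23       23     0.0000
Sum = 1.136
df = 3. Since 1.136 < 11.345, we do not reject H₀.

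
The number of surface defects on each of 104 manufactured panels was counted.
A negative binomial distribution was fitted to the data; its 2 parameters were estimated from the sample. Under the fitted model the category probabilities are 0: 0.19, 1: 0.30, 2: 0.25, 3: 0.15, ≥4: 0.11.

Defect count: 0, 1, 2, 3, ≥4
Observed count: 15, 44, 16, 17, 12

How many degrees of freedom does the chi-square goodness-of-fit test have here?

There are k = 5 categories and 2 parameters estimated from the data, so df = 5 − 1 − 2 = 2.

2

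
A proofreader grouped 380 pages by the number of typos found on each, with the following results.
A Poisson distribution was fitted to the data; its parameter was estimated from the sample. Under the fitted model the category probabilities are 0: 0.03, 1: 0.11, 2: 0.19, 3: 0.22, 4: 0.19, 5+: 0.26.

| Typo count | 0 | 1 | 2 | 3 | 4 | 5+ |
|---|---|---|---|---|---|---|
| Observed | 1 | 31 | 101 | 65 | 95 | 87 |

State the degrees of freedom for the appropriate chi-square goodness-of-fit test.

There are k = 6 categories and 1 parameter estimated from the data, so df = 6 − 1 − 1 = 4.

4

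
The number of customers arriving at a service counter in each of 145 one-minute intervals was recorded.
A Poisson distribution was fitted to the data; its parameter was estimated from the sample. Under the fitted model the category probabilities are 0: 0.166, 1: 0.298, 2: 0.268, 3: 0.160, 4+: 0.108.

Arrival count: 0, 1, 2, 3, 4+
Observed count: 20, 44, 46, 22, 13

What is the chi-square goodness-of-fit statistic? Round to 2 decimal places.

2.53

Expected counts E_i = n·p_i: 145×0.166 = 24.07, 145×0.298 = 43.21, 145×0.268 = 38.86, 145×0.160 = 23.2, 145×0.108 = 15.66.
χ² = (20−24.07)²/24.07 + (44−43.21)²/43.21 + (46−38.86)²/38.86 + (22−23.2)²/23.2 + (13−15.66)²/15.66
   = 0.688 + 0.014 + 1.312 + 0.062 + 0.452
Sum = 2.53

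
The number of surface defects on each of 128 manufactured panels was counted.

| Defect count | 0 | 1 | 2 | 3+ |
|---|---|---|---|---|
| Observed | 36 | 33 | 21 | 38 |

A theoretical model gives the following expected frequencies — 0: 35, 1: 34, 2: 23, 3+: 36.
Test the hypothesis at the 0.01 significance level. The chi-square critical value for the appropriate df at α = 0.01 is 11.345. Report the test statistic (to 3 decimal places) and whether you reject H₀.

0.343; do not reject

cat         O        E   (O−E)²/E
0          36       35     0.0286
1          33       34     0.0294
2          21       23     0.1739
3+         38       36     0.1111
Sum = 0.343
df = 3. Since 0.343 < 11.345, we do not reject H₀.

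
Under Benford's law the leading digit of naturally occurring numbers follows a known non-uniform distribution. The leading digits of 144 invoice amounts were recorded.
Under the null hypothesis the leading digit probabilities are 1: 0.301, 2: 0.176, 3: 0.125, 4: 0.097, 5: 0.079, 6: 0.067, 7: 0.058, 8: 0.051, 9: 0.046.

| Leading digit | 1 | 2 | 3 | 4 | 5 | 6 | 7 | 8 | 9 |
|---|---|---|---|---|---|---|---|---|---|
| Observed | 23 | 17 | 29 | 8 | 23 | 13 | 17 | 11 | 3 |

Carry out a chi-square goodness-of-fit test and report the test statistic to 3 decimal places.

47.367

Expected counts E_i = n·p_i: 144×0.301 = 43.344, 144×0.176 = 25.344, 144×0.125 = 18, 144×0.097 = 13.968, 144×0.079 = 11.376, 144×0.067 = 9.648, 144×0.058 = 8.352, 144×0.051 = 7.344, 144×0.046 = 6.624.
1: (23 − 43.344)²/43.344 = 413.878336/43.344 = 9.5487
2: (17 − 25.344)²/25.344 = 69.622336/25.344 = 2.7471
3: (29 − 18)²/18 = 121/18 = 6.7222
4: (8 − 13.968)²/13.968 = 35.617024/13.968 = 2.5499
5: (23 − 11.376)²/11.376 = 135.117376/11.376 = 11.8774
6: (13 − 9.648)²/9.648 = 11.235904/9.648 = 1.1646
7: (17 − 8.352)²/8.352 = 74.787904/8.352 = 8.9545
8: (11 − 7.344)²/7.344 = 13.366336/7.344 = 1.8200
9: (3 − 6.624)²/6.624 = 13.133376/6.624 = 1.9827
Sum = 47.367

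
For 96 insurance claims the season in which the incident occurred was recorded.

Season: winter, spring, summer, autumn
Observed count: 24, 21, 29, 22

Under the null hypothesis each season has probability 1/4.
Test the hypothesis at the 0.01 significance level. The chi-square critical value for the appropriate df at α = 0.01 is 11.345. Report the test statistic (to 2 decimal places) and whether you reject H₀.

1.58; do not reject

Expected count for each of the 4 categories: 96/4 = 24.
χ² = (24−24)²/24 + (21−24)²/24 + (29−24)²/24 + (22−24)²/24
   = 0.000 + 0.375 + 1.042 + 0.167
Sum = 1.58
df = 3. Since 1.58 < 11.345, we do not reject H₀.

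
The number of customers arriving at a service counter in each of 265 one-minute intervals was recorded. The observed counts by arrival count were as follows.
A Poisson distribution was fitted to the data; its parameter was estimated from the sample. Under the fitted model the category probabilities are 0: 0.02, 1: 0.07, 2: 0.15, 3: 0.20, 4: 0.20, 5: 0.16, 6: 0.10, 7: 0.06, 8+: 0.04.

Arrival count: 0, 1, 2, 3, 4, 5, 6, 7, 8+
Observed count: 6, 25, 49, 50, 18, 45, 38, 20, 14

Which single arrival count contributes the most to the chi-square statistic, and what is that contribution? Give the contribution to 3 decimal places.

Expected counts E_i = n·p_i: 265×0.02 = 5.3, 265×0.07 = 18.55, 265×0.15 = 39.75, 265×0.20 = 53, 265×0.20 = 53, 265×0.16 = 42.4, 265×0.10 = 26.5, 265×0.06 = 15.9, 265×0.04 = 10.6.
cat         O        E   (O−E)²/E
0           6      5.3     0.0925
1          25    18.55     2.2427
2          49    39.75     2.1525
3          50       53     0.1698
4          18       53    23.1132
5          45     42.4     0.1594
6          38     26.5     4.9906
7          20     15.9     1.0572
8+         14     10.6     1.0906
The largest term is for 4: 23.113.

4, 23.113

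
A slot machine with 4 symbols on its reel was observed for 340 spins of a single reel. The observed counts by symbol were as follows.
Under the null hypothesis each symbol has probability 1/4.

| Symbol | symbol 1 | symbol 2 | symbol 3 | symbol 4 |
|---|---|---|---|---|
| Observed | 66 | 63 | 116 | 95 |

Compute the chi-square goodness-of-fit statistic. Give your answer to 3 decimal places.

Under H₀ each category has probability 1/4, so each expected count is 340/4 = 85.
cat           O        E   (O−E)²/E
symbol 1     66       85     4.2471
symbol 2     63       85     5.6941
symbol 3    116       85    11.3059
symbol 4     95       85     1.1765
Sum = 22.424

22.424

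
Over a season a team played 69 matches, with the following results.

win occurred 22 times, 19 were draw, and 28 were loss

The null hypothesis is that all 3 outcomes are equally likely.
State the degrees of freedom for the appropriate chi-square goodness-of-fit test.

There are k = 3 categories and no parameters were estimated from the data, so df = 3 − 1 = 2.

2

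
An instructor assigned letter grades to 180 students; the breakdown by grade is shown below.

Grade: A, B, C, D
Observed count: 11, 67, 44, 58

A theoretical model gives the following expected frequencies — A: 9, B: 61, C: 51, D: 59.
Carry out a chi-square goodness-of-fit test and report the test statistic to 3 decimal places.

2.012

cat         O        E   (O−E)²/E
A          11        9     0.4444
B          67       61     0.5902
C          44       51     0.9608
D          58       59     0.0169
Sum = 2.012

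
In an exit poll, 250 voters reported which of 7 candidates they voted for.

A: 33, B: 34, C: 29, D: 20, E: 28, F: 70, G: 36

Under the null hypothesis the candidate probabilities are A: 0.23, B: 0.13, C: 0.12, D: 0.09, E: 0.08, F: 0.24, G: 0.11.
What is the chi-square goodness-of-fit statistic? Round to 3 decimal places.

Expected counts E_i = n·p_i: 250×0.23 = 57.5, 250×0.13 = 32.5, 250×0.12 = 30, 250×0.09 = 22.5, 250×0.08 = 20, 250×0.24 = 60, 250×0.11 = 27.5.
A: (33 − 57.5)²/57.5 = 600.25/57.5 = 10.4391
B: (34 − 32.5)²/32.5 = 2.25/32.5 = 0.0692
C: (29 − 30)²/30 = 1/30 = 0.0333
D: (20 − 22.5)²/22.5 = 6.25/22.5 = 0.2778
E: (28 − 20)²/20 = 64/20 = 3.2000
F: (70 − 60)²/60 = 100/60 = 1.6667
G: (36 − 27.5)²/27.5 = 72.25/27.5 = 2.6273
Sum = 18.313

18.313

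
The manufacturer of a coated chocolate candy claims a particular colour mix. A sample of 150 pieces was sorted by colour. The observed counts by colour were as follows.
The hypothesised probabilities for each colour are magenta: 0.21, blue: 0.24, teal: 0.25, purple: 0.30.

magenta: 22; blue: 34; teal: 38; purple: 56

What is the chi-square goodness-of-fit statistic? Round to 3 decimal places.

5.672

Expected counts E_i = n·p_i: 150×0.21 = 31.5, 150×0.24 = 36, 150×0.25 = 37.5, 150×0.30 = 45.
cat          O        E   (O−E)²/E
magenta     22     31.5     2.8651
blue        34       36     0.1111
teal        38     37.5     0.0067
purple      56       45     2.6889
Sum = 5.672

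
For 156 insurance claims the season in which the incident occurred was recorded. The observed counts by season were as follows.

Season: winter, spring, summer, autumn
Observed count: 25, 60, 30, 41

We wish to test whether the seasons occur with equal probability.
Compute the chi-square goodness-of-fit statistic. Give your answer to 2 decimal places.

18.51

Expected count for each of the 4 categories: 156/4 = 39.
cat         O        E   (O−E)²/E
winter     25       39      5.026
spring     60       39     11.308
summer     30       39      2.077
autumn     41       39      0.103
Sum = 18.51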